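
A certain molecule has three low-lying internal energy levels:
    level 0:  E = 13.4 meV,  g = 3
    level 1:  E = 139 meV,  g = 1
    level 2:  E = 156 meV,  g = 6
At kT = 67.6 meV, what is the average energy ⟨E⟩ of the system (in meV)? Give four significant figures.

45.17 meV

Eᵢ/kT = 0.198225, 2.05621, 2.30769.
Z = Σ gᵢe^(−Eᵢ/kT) = 3·e^(−0.198225) + 1·e^(−2.05621) + 6·e^(−2.30769) = 2.46056 + 0.127938 + 0.596945 = 3.18544.
⟨E⟩ = Σ Eᵢ gᵢe^(−Eᵢ/kT) / Z = (13.4·2.46056 + 139·0.127938 + 156·0.596945) / 3.18544 = 45.17 meV.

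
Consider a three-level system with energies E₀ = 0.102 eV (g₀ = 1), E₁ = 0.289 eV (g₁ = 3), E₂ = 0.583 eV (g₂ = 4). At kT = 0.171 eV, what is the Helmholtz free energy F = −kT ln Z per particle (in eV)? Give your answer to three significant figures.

-0.0363 eV

Eᵢ/kT = 0.59649, 1.6901, 3.4094.
Z = Σ gᵢe^(−Eᵢ/kT) = 1·e^(−0.59649) + 3·e^(−1.6901) + 4·e^(−3.4094) = 0.55074 + 0.55350 + 0.13224 = 1.2365.
F = −kT ln Z = −0.171 × ln(1.2365) = −0.171 × 0.21228 = -0.0363 eV.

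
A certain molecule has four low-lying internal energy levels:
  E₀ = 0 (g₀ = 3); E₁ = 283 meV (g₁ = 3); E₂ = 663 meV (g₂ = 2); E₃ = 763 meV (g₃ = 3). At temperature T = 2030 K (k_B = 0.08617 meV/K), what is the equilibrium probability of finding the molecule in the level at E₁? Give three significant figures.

k_BT = 0.08617 × 2030 K = 174.93 meV.
Eᵢ/kT = 0, 1.6178, 3.7901, 4.3617.
Z = Σ gᵢe^(−Eᵢ/kT) = 3·e^(−0) + 3·e^(−1.6178) + 2·e^(−3.7901) + 3·e^(−4.3617) = 3.0000 + 0.59500 + 0.045187 + 0.038270 = 3.6785.
P₁ = g₁ e^(−E₁/kT) / Z = 0.59500/3.6785 = 0.162.

0.162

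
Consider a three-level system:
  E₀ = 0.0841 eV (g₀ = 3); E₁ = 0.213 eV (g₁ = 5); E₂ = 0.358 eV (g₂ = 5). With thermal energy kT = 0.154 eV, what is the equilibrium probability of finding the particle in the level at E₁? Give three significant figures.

Eᵢ/kT = 0.54610, 1.3831, 2.3247.
Z = Σ gᵢe^(−Eᵢ/kT) = 3·e^(−0.54610) + 5·e^(−1.3831) + 5·e^(−2.3247) = 1.7376 + 1.2540 + 0.48906 = 3.4807.
P₁ = g₁ e^(−E₁/kT) / Z = 1.2540/3.4807 = 0.360.

0.360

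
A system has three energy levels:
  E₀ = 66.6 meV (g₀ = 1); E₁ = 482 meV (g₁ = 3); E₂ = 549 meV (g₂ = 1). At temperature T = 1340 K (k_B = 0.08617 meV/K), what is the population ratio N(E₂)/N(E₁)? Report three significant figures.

0.187

k_BT = 0.08617 × 1340 K = 115.47 meV.
n₂/n₁ = (g₂/g₁) exp[−(E₂−E₁)/kT] = (1/3) × exp(−(67 meV)/(115.47 meV)) = (1/3) × exp(-0.58024) = 0.187.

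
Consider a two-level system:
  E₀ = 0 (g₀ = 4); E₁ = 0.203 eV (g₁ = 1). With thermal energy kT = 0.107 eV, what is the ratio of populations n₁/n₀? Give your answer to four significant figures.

0.03750

n₁/n₀ = (g₁/g₀) exp[−(E₁−E₀)/kT] = (1/4) × exp(−(0.203 eV)/(0.107 eV)) = (1/4) × exp(-1.89720) = 0.03750.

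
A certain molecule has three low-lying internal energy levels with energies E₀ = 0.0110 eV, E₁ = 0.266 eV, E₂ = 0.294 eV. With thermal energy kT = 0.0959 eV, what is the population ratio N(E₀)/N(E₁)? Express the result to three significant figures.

14.3

n₀/n₁ = exp[−(E₀−E₁)/kT] = exp(−(-0.2550 eV)/(0.0959 eV)) = exp(2.6590) = 14.3.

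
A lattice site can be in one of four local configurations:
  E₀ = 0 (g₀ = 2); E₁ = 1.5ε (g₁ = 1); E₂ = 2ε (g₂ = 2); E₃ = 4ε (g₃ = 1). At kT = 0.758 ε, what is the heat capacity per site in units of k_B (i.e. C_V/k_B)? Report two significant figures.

Eᵢ/kT = 0, 1.979, 2.639, 5.277.
Z = Σ gᵢe^(−Eᵢ/kT) = 2·e^(−0) + 1·e^(−1.979) + 2·e^(−2.639) + 1·e^(−5.277) = 2.000 + 0.1382 + 0.1429 + 0.005108 = 2.286.
⟨E⟩ = 0.2246 ε, ⟨E²⟩ = 0.4218 ε².
C_V/k_B = (⟨E²⟩ − ⟨E⟩²)/(kT)² = (0.4218 − 0.05045)/0.5746 = 0.65.

0.65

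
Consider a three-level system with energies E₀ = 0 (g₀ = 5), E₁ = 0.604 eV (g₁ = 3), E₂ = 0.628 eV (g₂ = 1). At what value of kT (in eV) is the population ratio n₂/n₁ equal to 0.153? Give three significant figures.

0.0308 eV

n₂/n₁ = (g₂/g₁) exp[−(E₂−E₁)/kT] = 0.153.
⇒ (E₂−E₁)/kT = ln((1/3)/0.153) = ln(2.1786) = 0.77868.
kT = 0.024 eV / 0.77868 = 0.0308 eV.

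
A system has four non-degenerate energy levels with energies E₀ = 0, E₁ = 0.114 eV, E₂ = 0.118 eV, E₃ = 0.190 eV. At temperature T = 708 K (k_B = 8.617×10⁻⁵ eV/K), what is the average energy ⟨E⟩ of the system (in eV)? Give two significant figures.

k_BT = 8.617×10⁻⁵ × 708 K = 0.06101 eV.
Eᵢ/kT = 0, 1.869, 1.934, 3.114.
Z = Σ e^(−Eᵢ/kT) = e^(−0) + e^(−1.869) + e^(−1.934) + e^(−3.114) = 1.000 + 0.1543 + 0.1446 + 0.04442 = 1.343.
⟨E⟩ = Σ Eᵢ e^(−Eᵢ/kT) / Z = (0·1.000 + 0.114·0.1543 + 0.118·0.1446 + 0.190·0.04442) / 1.343 = 0.032 eV.

0.032 eV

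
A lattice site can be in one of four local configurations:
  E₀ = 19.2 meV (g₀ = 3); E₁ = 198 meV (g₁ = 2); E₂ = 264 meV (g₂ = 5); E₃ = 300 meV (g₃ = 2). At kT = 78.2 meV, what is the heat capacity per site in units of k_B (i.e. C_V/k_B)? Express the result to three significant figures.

Eᵢ/kT = 0.24552, 2.5320, 3.3760, 3.8363.
Z = Σ gᵢe^(−Eᵢ/kT) = 3·e^(−0.24552) + 2·e^(−2.5320) + 5·e^(−3.3760) + 2·e^(−3.8363) = 2.3469 + 0.15900 + 0.17092 + 0.043147 = 2.7200.
⟨E⟩ = 49.489 meV, ⟨E²⟩ = 8417.0 meV².
C_V/k_B = (⟨E²⟩ − ⟨E⟩²)/(kT)² = (8417.0 − 2449.2)/6115.2 = 0.976.

0.976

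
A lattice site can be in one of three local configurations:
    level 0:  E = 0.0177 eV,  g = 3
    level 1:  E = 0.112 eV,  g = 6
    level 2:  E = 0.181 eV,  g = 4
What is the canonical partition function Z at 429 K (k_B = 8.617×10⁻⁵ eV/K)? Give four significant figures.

Z = 2.178

k_BT = 8.617×10⁻⁵ × 429 K = 0.0369669 eV.
Eᵢ/kT = 0.478807, 3.02974, 4.89627.
Z = Σ gᵢe^(−Eᵢ/kT) = 3·e^(−0.478807) + 6·e^(−3.02974) + 4·e^(−4.89627) = 1.85857 + 0.289969 + 0.0298976 = 2.17844.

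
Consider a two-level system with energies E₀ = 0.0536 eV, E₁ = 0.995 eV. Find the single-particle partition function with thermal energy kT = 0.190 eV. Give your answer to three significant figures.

Z = 0.760

Eᵢ/kT = 0.28211, 5.2368.
Z = Σ e^(−Eᵢ/kT) = e^(−0.28211) + e^(−5.2368) = 0.75419 + 0.0053172 = 0.75951.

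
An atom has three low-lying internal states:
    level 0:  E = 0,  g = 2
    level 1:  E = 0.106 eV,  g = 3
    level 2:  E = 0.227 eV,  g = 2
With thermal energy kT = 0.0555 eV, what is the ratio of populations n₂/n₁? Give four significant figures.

n₂/n₁ = (g₂/g₁) exp[−(E₂−E₁)/kT] = (2/3) × exp(−(0.121 eV)/(0.0555 eV)) = (2/3) × exp(-2.18018) = 0.07535.

0.07535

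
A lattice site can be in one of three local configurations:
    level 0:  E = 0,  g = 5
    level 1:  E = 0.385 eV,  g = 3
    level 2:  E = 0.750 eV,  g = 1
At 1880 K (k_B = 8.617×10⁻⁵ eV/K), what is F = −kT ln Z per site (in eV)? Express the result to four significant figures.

k_BT = 8.617×10⁻⁵ × 1880 K = 0.162000 eV.
Eᵢ/kT = 0, 2.37654, 4.62963.
Z = Σ gᵢe^(−Eᵢ/kT) = 5·e^(−0) + 3·e^(−2.37654) + 1·e^(−4.62963) = 5.00000 + 0.278614 + 0.00975837 = 5.28837.
F = −kT ln Z = −0.162000 × ln(5.28837) = −0.162000 × 1.66551 = -0.2698 eV.

-0.2698 eV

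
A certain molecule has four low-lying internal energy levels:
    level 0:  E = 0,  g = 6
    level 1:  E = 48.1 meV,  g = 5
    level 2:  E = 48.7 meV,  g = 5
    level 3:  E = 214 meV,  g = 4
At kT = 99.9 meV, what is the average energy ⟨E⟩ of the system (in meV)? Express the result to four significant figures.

Eᵢ/kT = 0, 0.481481, 0.487487, 2.14214.
Z = Σ gᵢe^(−Eᵢ/kT) = 6·e^(−0) + 5·e^(−0.481481) + 5·e^(−0.487487) + 4·e^(−2.14214) = 6.00000 + 3.08934 + 3.07084 + 0.469613 = 12.6298.
⟨E⟩ = Σ Eᵢ gᵢe^(−Eᵢ/kT) / Z = (0·6.00000 + 48.1·3.08934 + 48.7·3.07084 + 214·0.469613) / 12.6298 = 31.56 meV.

31.56 meV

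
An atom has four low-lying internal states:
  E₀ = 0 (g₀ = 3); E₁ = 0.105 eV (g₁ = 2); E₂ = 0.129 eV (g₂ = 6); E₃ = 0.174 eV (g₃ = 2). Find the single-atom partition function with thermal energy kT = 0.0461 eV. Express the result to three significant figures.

Eᵢ/kT = 0, 2.2777, 2.7983, 3.7744.
Z = Σ gᵢe^(−Eᵢ/kT) = 3·e^(−0) + 2·e^(−2.2777) + 6·e^(−2.7983) + 2·e^(−3.7744) = 3.0000 + 0.20504 + 0.36548 + 0.045902 = 3.6164.

Z = 3.62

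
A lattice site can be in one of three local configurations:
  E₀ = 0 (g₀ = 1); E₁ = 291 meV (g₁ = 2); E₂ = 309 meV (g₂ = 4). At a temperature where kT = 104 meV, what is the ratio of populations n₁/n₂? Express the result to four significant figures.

n₁/n₂ = (g₁/g₂) exp[−(E₁−E₂)/kT] = (2/4) × exp(−(-18 meV)/(104 meV)) = (2/4) × exp(0.173077) = 0.5945.

0.5945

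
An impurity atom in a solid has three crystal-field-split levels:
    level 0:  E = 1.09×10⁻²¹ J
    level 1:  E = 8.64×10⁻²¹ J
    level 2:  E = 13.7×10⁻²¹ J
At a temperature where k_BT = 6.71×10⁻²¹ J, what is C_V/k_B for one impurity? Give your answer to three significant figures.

Eᵢ/kT = 0.16244, 1.2876, 2.0417.
Z = Σ e^(−Eᵢ/kT) = e^(−0.16244) + e^(−1.2876) + e^(−2.0417) = 0.85007 + 0.27593 + 0.12981 = 1.2558.
⟨E⟩ = 4.0524, ⟨E²⟩ = 36.608.
C_V/k_B = (⟨E²⟩ − ⟨E⟩²)/(kT)² = (36.608 − 16.422)/45.024 = 0.448.

0.448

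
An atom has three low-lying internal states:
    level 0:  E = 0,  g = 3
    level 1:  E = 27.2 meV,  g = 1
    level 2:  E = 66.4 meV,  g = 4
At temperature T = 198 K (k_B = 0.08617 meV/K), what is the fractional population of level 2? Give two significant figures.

0.025

k_BT = 0.08617 × 198 K = 17.06 meV.
Eᵢ/kT = 0, 1.594, 3.892.
Z = Σ gᵢe^(−Eᵢ/kT) = 3·e^(−0) + 1·e^(−1.594) + 4·e^(−3.892) = 3.000 + 0.2031 + 0.08162 = 3.285.
P₂ = g₂ e^(−E₂/kT) / Z = 0.08162/3.285 = 0.025.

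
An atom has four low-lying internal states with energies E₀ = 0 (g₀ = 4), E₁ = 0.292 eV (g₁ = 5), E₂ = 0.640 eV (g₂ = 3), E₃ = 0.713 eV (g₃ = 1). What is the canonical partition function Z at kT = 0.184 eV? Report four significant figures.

Z = 5.136

Eᵢ/kT = 0, 1.58696, 3.47826, 3.87500.
Z = Σ gᵢe^(−Eᵢ/kT) = 4·e^(−0) + 5·e^(−1.58696) + 3·e^(−3.47826) + 1·e^(−3.87500) = 4.00000 + 1.02273 + 0.0925832 + 0.0207543 = 5.13607.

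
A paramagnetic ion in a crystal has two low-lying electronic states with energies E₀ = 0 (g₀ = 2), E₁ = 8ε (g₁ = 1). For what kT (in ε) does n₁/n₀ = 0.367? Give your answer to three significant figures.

25.9 ε

n₁/n₀ = (g₁/g₀) exp[−(E₁−E₀)/kT] = 0.367.
⇒ (E₁−E₀)/kT = ln((1/2)/0.367) = ln(1.3624) = 0.30925.
kT = 8ε / 0.30925 = 25.9 ε.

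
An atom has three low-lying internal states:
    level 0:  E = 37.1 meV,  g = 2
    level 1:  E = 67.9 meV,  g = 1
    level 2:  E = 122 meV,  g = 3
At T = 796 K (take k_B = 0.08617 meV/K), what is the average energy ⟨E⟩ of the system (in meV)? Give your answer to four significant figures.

63.76 meV

k_BT = 0.08617 × 796 K = 68.5913 meV.
Eᵢ/kT = 0.540885, 0.989921, 1.77865.
Z = Σ gᵢe^(−Eᵢ/kT) = 2·e^(−0.540885) + 1·e^(−0.989921) + 3·e^(−1.77865) = 1.16447 + 0.371606 + 0.506598 = 2.04267.
⟨E⟩ = Σ Eᵢ gᵢe^(−Eᵢ/kT) / Z = (37.1·1.16447 + 67.9·0.371606 + 122·0.506598) / 2.04267 = 63.76 meV.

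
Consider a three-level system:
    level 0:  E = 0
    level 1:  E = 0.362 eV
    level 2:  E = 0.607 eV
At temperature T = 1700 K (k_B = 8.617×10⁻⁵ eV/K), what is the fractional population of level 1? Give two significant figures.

k_BT = 8.617×10⁻⁵ × 1700 K = 0.1465 eV.
Eᵢ/kT = 0, 2.471, 4.143.
Z = Σ e^(−Eᵢ/kT) = e^(−0) + e^(−2.471) + e^(−4.143) = 1.000 + 0.08450 + 0.01588 = 1.100.
P₁ = e^(−E₁/kT) / Z = 0.08450/1.100 = 0.077.

0.077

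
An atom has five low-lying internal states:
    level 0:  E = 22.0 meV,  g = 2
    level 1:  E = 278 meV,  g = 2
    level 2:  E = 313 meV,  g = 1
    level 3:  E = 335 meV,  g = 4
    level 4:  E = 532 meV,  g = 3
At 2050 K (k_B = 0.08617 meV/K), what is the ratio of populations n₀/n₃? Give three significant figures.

2.94

k_BT = 0.08617 × 2050 K = 176.65 meV.
n₀/n₃ = (g₀/g₃) exp[−(E₀−E₃)/kT] = (2/4) × exp(−(-313.0 meV)/(176.65 meV)) = (2/4) × exp(1.7719) = 2.94.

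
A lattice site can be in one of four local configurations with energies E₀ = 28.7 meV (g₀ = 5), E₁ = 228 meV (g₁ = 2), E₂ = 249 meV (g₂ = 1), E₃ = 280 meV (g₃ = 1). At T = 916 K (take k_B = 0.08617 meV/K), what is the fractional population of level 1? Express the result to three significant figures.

0.0304

k_BT = 0.08617 × 916 K = 78.932 meV.
Eᵢ/kT = 0.36360, 2.8886, 3.1546, 3.5474.
Z = Σ gᵢe^(−Eᵢ/kT) = 5·e^(−0.36360) + 2·e^(−2.8886) + 1·e^(−3.1546) + 1·e^(−3.5474) = 3.4758 + 0.11131 + 0.042655 + 0.028799 = 3.6586.
P₁ = g₁ e^(−E₁/kT) / Z = 0.11131/3.6586 = 0.0304.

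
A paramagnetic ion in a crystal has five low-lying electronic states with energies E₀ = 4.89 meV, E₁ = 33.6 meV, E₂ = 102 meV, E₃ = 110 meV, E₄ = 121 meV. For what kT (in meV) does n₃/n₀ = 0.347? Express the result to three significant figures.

n₃/n₀ = exp[−(E₃−E₀)/kT] = 0.347.
⇒ (E₃−E₀)/kT = ln(1/0.347) = ln(2.8818) = 1.0584.
kT = 105.11 meV / 1.0584 = 99.3 meV.

99.3 meV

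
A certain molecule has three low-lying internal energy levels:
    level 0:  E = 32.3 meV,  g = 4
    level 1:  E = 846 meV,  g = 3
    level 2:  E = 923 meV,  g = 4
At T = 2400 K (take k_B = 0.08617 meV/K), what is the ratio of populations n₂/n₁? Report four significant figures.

k_BT = 0.08617 × 2400 K = 206.808 meV.
n₂/n₁ = (g₂/g₁) exp[−(E₂−E₁)/kT] = (4/3) × exp(−(77 meV)/(206.808 meV)) = (4/3) × exp(-0.372326) = 0.9188.

0.9188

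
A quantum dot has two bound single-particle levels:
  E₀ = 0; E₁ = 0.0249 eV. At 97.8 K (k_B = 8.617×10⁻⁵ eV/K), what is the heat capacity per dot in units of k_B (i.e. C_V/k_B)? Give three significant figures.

k_BT = 8.617×10⁻⁵ × 97.8 K = 0.0084274 eV.
Eᵢ/kT = 0, 2.9546.
Z = Σ e^(−Eᵢ/kT) = e^(−0) + e^(−2.9546) = 1.0000 + 0.052099 = 1.0521.
⟨E⟩ = 0.0012330 eV, ⟨E²⟩ = 0.000030702 eV².
C_V/k_B = (⟨E²⟩ − ⟨E⟩²)/(kT)² = (0.000030702 − 0.0000015203)/0.000071021 = 0.411.

0.411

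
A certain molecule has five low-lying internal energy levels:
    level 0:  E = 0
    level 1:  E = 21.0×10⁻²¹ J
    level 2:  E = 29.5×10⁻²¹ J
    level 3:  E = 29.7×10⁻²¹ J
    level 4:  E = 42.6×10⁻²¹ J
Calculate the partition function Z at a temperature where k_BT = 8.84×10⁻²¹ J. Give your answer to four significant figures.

Eᵢ/kT = 0, 2.37557, 3.33710, 3.35973, 4.81900.
Z = Σ e^(−Eᵢ/kT) = e^(−0) + e^(−2.37557) + e^(−3.33710) + e^(−3.35973) + e^(−4.81900) = 1.00000 + 0.0929615 + 0.0355399 + 0.0347446 + 0.00807486 = 1.17132.

Z = 1.171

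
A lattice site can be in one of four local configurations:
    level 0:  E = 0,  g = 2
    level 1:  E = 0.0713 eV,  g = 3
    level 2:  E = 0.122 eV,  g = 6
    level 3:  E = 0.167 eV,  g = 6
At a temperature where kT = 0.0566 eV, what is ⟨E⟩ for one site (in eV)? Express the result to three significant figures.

0.0513 eV

Eᵢ/kT = 0, 1.2597, 2.1555, 2.9505.
Z = Σ gᵢe^(−Eᵢ/kT) = 2·e^(−0) + 3·e^(−1.2597) + 6·e^(−2.1555) + 6·e^(−2.9505) = 2.0000 + 0.85122 + 0.69507 + 0.31388 = 3.8602.
⟨E⟩ = Σ Eᵢ gᵢe^(−Eᵢ/kT) / Z = (0·2.0000 + 0.0713·0.85122 + 0.122·0.69507 + 0.167·0.31388) / 3.8602 = 0.0513 eV.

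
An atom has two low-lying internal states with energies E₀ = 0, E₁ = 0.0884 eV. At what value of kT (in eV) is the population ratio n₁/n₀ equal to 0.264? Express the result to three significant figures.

n₁/n₀ = exp[−(E₁−E₀)/kT] = 0.264.
⇒ (E₁−E₀)/kT = ln(1/0.264) = ln(3.7879) = 1.3318.
kT = 0.0884 eV / 1.3318 = 0.0664 eV.

0.0664 eV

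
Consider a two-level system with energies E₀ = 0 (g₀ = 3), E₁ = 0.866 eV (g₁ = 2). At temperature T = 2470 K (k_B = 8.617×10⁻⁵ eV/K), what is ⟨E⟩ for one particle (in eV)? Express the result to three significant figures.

k_BT = 8.617×10⁻⁵ × 2470 K = 0.21284 eV.
Eᵢ/kT = 0, 4.0688.
Z = Σ gᵢe^(−Eᵢ/kT) = 3·e^(−0) + 2·e^(−4.0688) = 3.0000 + 0.034196 = 3.0342.
⟨E⟩ = Σ Eᵢ gᵢe^(−Eᵢ/kT) / Z = (0·3.0000 + 0.866·0.034196) / 3.0342 = 0.00976 eV.

0.00976 eV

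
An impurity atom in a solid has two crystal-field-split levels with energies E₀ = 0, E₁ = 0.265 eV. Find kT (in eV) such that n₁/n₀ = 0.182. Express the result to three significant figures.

n₁/n₀ = exp[−(E₁−E₀)/kT] = 0.182.
⇒ (E₁−E₀)/kT = ln(1/0.182) = ln(5.4945) = 1.7037.
kT = 0.265 eV / 1.7037 = 0.156 eV.

0.156 eV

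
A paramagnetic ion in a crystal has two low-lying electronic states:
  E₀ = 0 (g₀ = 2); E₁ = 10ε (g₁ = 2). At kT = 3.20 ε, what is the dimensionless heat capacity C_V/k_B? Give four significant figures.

0.3937

Eᵢ/kT = 0, 3.12500.
Z = Σ gᵢe^(−Eᵢ/kT) = 2·e^(−0) + 2·e^(−3.12500) = 2.00000 + 0.0878739 = 2.08787.
⟨E⟩ = 0.420878 ε, ⟨E²⟩ = 4.20878 ε².
C_V/k_B = (⟨E²⟩ − ⟨E⟩²)/(kT)² = (4.20878 − 0.177138)/10.2400 = 0.3937.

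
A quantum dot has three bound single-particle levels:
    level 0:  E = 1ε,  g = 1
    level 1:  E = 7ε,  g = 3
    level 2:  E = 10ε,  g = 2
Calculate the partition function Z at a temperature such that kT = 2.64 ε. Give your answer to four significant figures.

Z = 0.9416

Eᵢ/kT = 0.378788, 2.65152, 3.78788.
Z = Σ gᵢe^(−Eᵢ/kT) = 1·e^(−0.378788) + 3·e^(−2.65152) + 2·e^(−3.78788) = 0.684691 + 0.211632 + 0.0452871 = 0.941610.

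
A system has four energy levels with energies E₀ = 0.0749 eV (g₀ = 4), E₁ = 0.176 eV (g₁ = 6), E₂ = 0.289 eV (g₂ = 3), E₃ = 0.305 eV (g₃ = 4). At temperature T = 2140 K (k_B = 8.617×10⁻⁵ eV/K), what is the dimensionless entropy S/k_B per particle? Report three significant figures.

2.72

k_BT = 8.617×10⁻⁵ × 2140 K = 0.18440 eV.
Eᵢ/kT = 0.40618, 0.95445, 1.5672, 1.6540.
Z = Σ gᵢe^(−Eᵢ/kT) = 4·e^(−0.40618) + 6·e^(−0.95445) + 3·e^(−1.5672) + 4·e^(−1.6540) = 2.6648 + 2.3101 + 0.62589 + 0.76513 = 6.3659.
⟨E⟩ = Σ EᵢPᵢ = 0.16029 eV.
S/k_B = ln Z + ⟨E⟩/kT = ln(6.3659) + 0.16029/0.18440 = 1.8510 + 0.86925 = 2.72.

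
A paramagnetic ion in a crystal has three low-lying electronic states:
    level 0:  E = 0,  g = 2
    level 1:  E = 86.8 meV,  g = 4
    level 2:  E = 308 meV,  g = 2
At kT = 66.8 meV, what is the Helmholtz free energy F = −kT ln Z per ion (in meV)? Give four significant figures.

-75.81 meV

Eᵢ/kT = 0, 1.29940, 4.61078.
Z = Σ gᵢe^(−Eᵢ/kT) = 2·e^(−0) + 4·e^(−1.29940) + 2·e^(−4.61078) = 2.00000 + 1.09078 + 0.0198881 = 3.11067.
F = −kT ln Z = −66.8 × ln(3.11067) = −66.8 × 1.13484 = -75.81 meV.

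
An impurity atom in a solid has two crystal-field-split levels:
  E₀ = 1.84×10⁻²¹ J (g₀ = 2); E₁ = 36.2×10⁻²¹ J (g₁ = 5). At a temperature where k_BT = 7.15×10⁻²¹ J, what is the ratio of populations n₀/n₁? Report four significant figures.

n₀/n₁ = (g₀/g₁) exp[−(E₀−E₁)/kT] = (2/5) × exp(−(-34.36 ×10⁻²¹ J)/(7.15 ×10⁻²¹ J)) = (2/5) × exp(4.80559) = 48.88.

48.88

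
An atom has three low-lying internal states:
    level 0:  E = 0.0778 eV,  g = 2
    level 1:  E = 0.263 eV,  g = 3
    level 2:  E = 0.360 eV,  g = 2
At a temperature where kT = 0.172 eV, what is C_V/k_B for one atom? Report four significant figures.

Eᵢ/kT = 0.452326, 1.52907, 2.09302.
Z = Σ gᵢe^(−Eᵢ/kT) = 2·e^(−0.452326) + 3·e^(−1.52907) + 2·e^(−2.09302) = 1.27229 + 0.650211 + 0.246628 = 2.16913.
⟨E⟩ = 0.165401 eV, ⟨E²⟩ = 0.0390195 eV².
C_V/k_B = (⟨E²⟩ − ⟨E⟩²)/(kT)² = (0.0390195 − 0.0273575)/0.0295840 = 0.3942.

0.3942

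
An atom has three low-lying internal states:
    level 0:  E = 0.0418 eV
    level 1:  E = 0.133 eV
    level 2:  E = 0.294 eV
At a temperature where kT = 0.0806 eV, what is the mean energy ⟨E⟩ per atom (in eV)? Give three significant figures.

0.0714 eV

Eᵢ/kT = 0.51861, 1.6501, 3.6476.
Z = Σ e^(−Eᵢ/kT) = e^(−0.51861) + e^(−1.6501) + e^(−3.6476) = 0.59535 + 0.19203 + 0.026054 = 0.81343.
⟨E⟩ = Σ Eᵢ e^(−Eᵢ/kT) / Z = (0.0418·0.59535 + 0.133·0.19203 + 0.294·0.026054) / 0.81343 = 0.0714 eV.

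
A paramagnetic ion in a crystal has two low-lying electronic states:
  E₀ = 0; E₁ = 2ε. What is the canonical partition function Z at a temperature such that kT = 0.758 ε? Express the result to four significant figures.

Z = 1.071

Eᵢ/kT = 0, 2.63852.
Z = Σ e^(−Eᵢ/kT) = e^(−0) + e^(−2.63852) = 1.00000 + 0.0714670 = 1.07147.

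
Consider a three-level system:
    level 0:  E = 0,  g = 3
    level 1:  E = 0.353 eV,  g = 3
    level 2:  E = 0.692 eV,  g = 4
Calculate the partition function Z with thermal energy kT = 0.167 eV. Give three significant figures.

Eᵢ/kT = 0, 2.1138, 4.1437.
Z = Σ gᵢe^(−Eᵢ/kT) = 3·e^(−0) + 3·e^(−2.1138) + 4·e^(−4.1437) = 3.0000 + 0.36233 + 0.063456 = 3.4258.

Z = 3.43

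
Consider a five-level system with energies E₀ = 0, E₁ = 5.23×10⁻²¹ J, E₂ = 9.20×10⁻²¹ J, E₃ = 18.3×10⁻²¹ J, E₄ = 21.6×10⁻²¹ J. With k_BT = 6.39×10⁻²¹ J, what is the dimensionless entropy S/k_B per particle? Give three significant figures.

1.12

Eᵢ/kT = 0, 0.81847, 1.4397, 2.8638, 3.3803.
Z = Σ e^(−Eᵢ/kT) = e^(−0) + e^(−0.81847) + e^(−1.4397) + e^(−2.8638) + e^(−3.3803) = 1.0000 + 0.44111 + 0.23700 + 0.057052 + 0.034037 = 1.7692.
⟨E⟩ = Σ EᵢPᵢ = 3.5421 ×10⁻²¹ J.
S/k_B = ln Z + ⟨E⟩/kT = ln(1.7692) + 3.5421/6.39 = 0.57053 + 0.55432 = 1.12.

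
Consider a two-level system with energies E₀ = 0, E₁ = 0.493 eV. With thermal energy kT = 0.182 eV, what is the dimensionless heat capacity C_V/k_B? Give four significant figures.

Eᵢ/kT = 0, 2.70879.
Z = Σ e^(−Eᵢ/kT) = e^(−0) + e^(−2.70879) = 1.00000 + 0.0666174 = 1.06662.
⟨E⟩ = 0.0307911 eV, ⟨E²⟩ = 0.0151800 eV².
C_V/k_B = (⟨E²⟩ − ⟨E⟩²)/(kT)² = (0.0151800 − 0.000948092)/0.0331240 = 0.4297.

0.4297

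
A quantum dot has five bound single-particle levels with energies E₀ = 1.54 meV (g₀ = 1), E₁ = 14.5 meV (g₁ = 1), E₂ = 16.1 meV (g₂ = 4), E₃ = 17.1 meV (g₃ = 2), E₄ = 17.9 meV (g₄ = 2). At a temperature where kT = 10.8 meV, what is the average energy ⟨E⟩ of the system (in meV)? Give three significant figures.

Eᵢ/kT = 0.14259, 1.3426, 1.4907, 1.5833, 1.6574.
Z = Σ gᵢe^(−Eᵢ/kT) = 1·e^(−0.14259) + 1·e^(−1.3426) + 4·e^(−1.4907) + 2·e^(−1.5833) + 2·e^(−1.6574) = 0.86711 + 0.26117 + 0.90086 + 0.41059 + 0.38127 = 2.8210.
⟨E⟩ = Σ Eᵢ gᵢe^(−Eᵢ/kT) / Z = (1.54·0.86711 + 14.5·0.26117 + 16.1·0.90086 + 17.1·0.41059 + 17.9·0.38127) / 2.8210 = 11.9 meV.

11.9 meV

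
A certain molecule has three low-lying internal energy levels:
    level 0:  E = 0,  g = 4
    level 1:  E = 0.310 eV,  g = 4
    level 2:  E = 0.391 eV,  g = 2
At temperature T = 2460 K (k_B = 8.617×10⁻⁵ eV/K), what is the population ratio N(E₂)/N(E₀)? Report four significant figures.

0.07905

k_BT = 8.617×10⁻⁵ × 2460 K = 0.211978 eV.
n₂/n₀ = (g₂/g₀) exp[−(E₂−E₀)/kT] = (2/4) × exp(−(0.391 eV)/(0.211978 eV)) = (2/4) × exp(-1.84453) = 0.07905.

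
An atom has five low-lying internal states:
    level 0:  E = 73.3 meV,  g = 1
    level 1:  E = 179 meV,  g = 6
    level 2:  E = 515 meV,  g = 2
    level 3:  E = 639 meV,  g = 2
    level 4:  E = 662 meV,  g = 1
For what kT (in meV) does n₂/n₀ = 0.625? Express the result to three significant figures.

n₂/n₀ = (g₂/g₀) exp[−(E₂−E₀)/kT] = 0.625.
⇒ (E₂−E₀)/kT = ln((2/1)/0.625) = ln(3.2000) = 1.1632.
kT = 441.7 meV / 1.1632 = 380 meV.

380 meV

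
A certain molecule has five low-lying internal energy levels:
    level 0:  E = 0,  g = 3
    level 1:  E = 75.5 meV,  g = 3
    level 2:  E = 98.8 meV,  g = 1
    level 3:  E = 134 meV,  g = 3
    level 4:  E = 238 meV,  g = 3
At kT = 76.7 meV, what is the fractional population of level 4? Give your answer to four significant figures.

0.02666

Eᵢ/kT = 0, 0.984355, 1.28814, 1.74707, 3.10300.
Z = Σ gᵢe^(−Eᵢ/kT) = 3·e^(−0) + 3·e^(−0.984355) + 1·e^(−1.28814) + 3·e^(−1.74707) + 3·e^(−3.10300) = 3.00000 + 1.12104 + 0.275783 + 0.522852 + 0.134743 = 5.05442.
P₄ = g₄ e^(−E₄/kT) / Z = 0.134743/5.05442 = 0.02666.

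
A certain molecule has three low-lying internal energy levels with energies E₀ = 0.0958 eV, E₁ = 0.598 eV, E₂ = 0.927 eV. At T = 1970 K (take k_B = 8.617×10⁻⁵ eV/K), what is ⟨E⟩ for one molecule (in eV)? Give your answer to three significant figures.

0.126 eV

k_BT = 8.617×10⁻⁵ × 1970 K = 0.16975 eV.
Eᵢ/kT = 0.56436, 3.5228, 5.4610.
Z = Σ e^(−Eᵢ/kT) = e^(−0.56436) + e^(−3.5228) + e^(−5.4610) = 0.56872 + 0.029517 + 0.0042493 = 0.60249.
⟨E⟩ = Σ Eᵢ e^(−Eᵢ/kT) / Z = (0.0958·0.56872 + 0.598·0.029517 + 0.927·0.0042493) / 0.60249 = 0.126 eV.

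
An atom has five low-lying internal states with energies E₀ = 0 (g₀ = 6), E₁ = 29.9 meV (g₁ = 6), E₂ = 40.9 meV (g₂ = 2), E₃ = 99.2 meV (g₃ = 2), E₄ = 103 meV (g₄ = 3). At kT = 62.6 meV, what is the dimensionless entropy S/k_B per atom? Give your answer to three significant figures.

2.81

Eᵢ/kT = 0, 0.47764, 0.65335, 1.5847, 1.6454.
Z = Σ gᵢe^(−Eᵢ/kT) = 6·e^(−0) + 6·e^(−0.47764) + 2·e^(−0.65335) + 2·e^(−1.5847) + 3·e^(−1.6454) = 6.0000 + 3.7215 + 1.0406 + 0.41002 + 0.57881 = 11.751.
⟨E⟩ = Σ EᵢPᵢ = 21.626 meV.
S/k_B = ln Z + ⟨E⟩/kT = ln(11.751) + 21.626/62.6 = 2.4639 + 0.34546 = 2.81.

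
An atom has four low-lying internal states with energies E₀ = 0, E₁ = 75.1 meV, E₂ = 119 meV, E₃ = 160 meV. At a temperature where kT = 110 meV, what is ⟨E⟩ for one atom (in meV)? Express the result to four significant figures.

55.66 meV

Eᵢ/kT = 0, 0.682727, 1.08182, 1.45455.
Z = Σ e^(−Eᵢ/kT) = e^(−0) + e^(−0.682727) + e^(−1.08182) + e^(−1.45455) = 1.00000 + 0.505237 + 0.338978 + 0.233505 = 2.07772.
⟨E⟩ = Σ Eᵢ e^(−Eᵢ/kT) / Z = (0·1.00000 + 75.1·0.505237 + 119·0.338978 + 160·0.233505) / 2.07772 = 55.66 meV.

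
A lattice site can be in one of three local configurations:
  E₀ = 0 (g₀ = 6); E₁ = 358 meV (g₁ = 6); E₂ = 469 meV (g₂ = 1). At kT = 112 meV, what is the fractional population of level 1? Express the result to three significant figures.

0.0392

Eᵢ/kT = 0, 3.1964, 4.1875.
Z = Σ gᵢe^(−Eᵢ/kT) = 6·e^(−0) + 6·e^(−3.1964) + 1·e^(−4.1875) = 6.0000 + 0.24546 + 0.015184 = 6.2606.
P₁ = g₁ e^(−E₁/kT) / Z = 0.24546/6.2606 = 0.0392.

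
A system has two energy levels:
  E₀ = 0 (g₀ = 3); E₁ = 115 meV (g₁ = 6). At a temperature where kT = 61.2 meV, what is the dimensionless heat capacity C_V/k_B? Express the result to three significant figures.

Eᵢ/kT = 0, 1.8791.
Z = Σ gᵢe^(−Eᵢ/kT) = 3·e^(−0) + 6·e^(−1.8791) = 3.0000 + 0.91636 = 3.9164.
⟨E⟩ = 26.908 meV, ⟨E²⟩ = 3094.4 meV².
C_V/k_B = (⟨E²⟩ − ⟨E⟩²)/(kT)² = (3094.4 − 724.04)/3745.4 = 0.633.

0.633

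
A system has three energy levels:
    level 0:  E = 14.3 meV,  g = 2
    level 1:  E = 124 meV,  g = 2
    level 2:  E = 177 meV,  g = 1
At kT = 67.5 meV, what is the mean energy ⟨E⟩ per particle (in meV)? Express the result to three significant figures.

37.6 meV

Eᵢ/kT = 0.21185, 1.8370, 2.6222.
Z = Σ gᵢe^(−Eᵢ/kT) = 2·e^(−0.21185) + 2·e^(−1.8370) + 1·e^(−2.6222) = 1.6182 + 0.31859 + 0.072643 = 2.0094.
⟨E⟩ = Σ Eᵢ gᵢe^(−Eᵢ/kT) / Z = (14.3·1.6182 + 124·0.31859 + 177·0.072643) / 2.0094 = 37.6 meV.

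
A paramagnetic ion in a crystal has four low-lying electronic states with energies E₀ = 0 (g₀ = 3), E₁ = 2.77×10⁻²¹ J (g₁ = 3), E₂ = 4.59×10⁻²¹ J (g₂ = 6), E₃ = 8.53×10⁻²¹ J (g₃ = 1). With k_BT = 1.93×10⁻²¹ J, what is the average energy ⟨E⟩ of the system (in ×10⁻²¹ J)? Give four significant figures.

1.082 ×10⁻²¹ J

Eᵢ/kT = 0, 1.43523, 2.37824, 4.41969.
Z = Σ gᵢe^(−Eᵢ/kT) = 3·e^(−0) + 3·e^(−1.43523) + 6·e^(−2.37824) + 1·e^(−4.41969) = 3.00000 + 0.714182 + 0.556282 + 0.0120380 = 4.28250.
⟨E⟩ = Σ Eᵢ gᵢe^(−Eᵢ/kT) / Z = (0·3.00000 + 2.77·0.714182 + 4.59·0.556282 + 8.53·0.0120380) / 4.28250 = 1.082 ×10⁻²¹ J.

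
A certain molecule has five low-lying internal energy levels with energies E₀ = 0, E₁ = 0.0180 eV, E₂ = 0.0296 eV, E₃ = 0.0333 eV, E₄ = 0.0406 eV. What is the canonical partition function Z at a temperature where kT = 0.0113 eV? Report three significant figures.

Eᵢ/kT = 0, 1.5929, 2.6195, 2.9469, 3.5929.
Z = Σ e^(−Eᵢ/kT) = e^(−0) + e^(−1.5929) + e^(−2.6195) + e^(−2.9469) + e^(−3.5929) = 1.0000 + 0.20334 + 0.072839 + 0.052502 + 0.027518 = 1.3562.

Z = 1.36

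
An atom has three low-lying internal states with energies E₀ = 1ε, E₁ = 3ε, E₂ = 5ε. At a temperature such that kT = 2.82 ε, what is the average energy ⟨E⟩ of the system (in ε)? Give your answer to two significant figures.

2.1 ε

Eᵢ/kT = 0.3546, 1.064, 1.773.
Z = Σ e^(−Eᵢ/kT) = e^(−0.3546) + e^(−1.064) + e^(−1.773) = 0.7015 + 0.3451 + 0.1698 = 1.216.
⟨E⟩ = Σ Eᵢ e^(−Eᵢ/kT) / Z = (1·0.7015 + 3·0.3451 + 5·0.1698) / 1.216 = 2.1 ε.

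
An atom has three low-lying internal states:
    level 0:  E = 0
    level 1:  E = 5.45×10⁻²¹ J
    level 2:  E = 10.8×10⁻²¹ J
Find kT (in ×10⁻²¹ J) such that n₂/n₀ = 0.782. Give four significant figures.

43.92 ×10⁻²¹ J

n₂/n₀ = exp[−(E₂−E₀)/kT] = 0.782.
⇒ (E₂−E₀)/kT = ln(1/0.782) = ln(1.27877) = 0.245899.
kT = 10.8 ×10⁻²¹ J / 0.245899 = 43.92 ×10⁻²¹ J.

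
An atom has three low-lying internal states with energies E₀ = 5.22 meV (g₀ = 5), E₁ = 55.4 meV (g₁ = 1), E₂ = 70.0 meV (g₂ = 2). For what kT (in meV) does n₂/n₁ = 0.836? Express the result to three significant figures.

16.7 meV

n₂/n₁ = (g₂/g₁) exp[−(E₂−E₁)/kT] = 0.836.
⇒ (E₂−E₁)/kT = ln((2/1)/0.836) = ln(2.3923) = 0.87226.
kT = 14.6 meV / 0.87226 = 16.7 meV.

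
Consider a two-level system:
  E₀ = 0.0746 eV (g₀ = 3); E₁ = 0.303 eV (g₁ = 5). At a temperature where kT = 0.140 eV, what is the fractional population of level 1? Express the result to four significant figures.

0.2459

Eᵢ/kT = 0.532857, 2.16429.
Z = Σ gᵢe^(−Eᵢ/kT) = 3·e^(−0.532857) + 5·e^(−2.16429) = 1.76078 + 0.574157 = 2.33494.
P₁ = g₁ e^(−E₁/kT) / Z = 0.574157/2.33494 = 0.2459.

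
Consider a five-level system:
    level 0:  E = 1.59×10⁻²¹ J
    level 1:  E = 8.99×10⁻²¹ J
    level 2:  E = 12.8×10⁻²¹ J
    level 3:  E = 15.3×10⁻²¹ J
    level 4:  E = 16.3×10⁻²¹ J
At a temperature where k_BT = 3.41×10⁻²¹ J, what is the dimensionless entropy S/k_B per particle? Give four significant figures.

0.5910

Eᵢ/kT = 0.466276, 2.63636, 3.75367, 4.48680, 4.78006.
Z = Σ e^(−Eᵢ/kT) = e^(−0.466276) + e^(−2.63636) + e^(−3.75367) + e^(−4.48680) + e^(−4.78006) = 0.627334 + 0.0716215 + 0.0234316 + 0.0112566 + 0.00839550 = 0.742039.
⟨E⟩ = Σ EᵢPᵢ = 3.03264 ×10⁻²¹ J.
S/k_B = ln Z + ⟨E⟩/kT = ln(0.742039) + 3.03264/3.41 = -0.298353 + 0.889337 = 0.5910.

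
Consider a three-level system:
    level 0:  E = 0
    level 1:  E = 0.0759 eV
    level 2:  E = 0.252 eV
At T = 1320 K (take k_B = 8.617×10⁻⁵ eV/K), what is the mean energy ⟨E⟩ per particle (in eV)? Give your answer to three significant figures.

k_BT = 8.617×10⁻⁵ × 1320 K = 0.11374 eV.
Eᵢ/kT = 0, 0.66731, 2.2156.
Z = Σ e^(−Eᵢ/kT) = e^(−0) + e^(−0.66731) + e^(−2.2156) = 1.0000 + 0.51309 + 0.10909 = 1.6222.
⟨E⟩ = Σ Eᵢ e^(−Eᵢ/kT) / Z = (0·1.0000 + 0.0759·0.51309 + 0.252·0.10909) / 1.6222 = 0.0410 eV.

0.0410 eV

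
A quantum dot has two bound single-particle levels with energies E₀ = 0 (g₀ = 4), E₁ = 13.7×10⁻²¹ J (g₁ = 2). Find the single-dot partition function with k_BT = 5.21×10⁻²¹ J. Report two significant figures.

Z = 4.1

Eᵢ/kT = 0, 2.630.
Z = Σ gᵢe^(−Eᵢ/kT) = 4·e^(−0) + 2·e^(−2.630) = 4.000 + 0.1442 = 4.144.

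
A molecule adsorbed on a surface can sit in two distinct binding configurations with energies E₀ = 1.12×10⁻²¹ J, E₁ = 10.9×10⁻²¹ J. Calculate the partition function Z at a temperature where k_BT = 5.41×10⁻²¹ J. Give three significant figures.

Z = 0.946

Eᵢ/kT = 0.20702, 2.0148.
Z = Σ e^(−Eᵢ/kT) = e^(−0.20702) + e^(−2.0148) = 0.81300 + 0.13335 = 0.94635.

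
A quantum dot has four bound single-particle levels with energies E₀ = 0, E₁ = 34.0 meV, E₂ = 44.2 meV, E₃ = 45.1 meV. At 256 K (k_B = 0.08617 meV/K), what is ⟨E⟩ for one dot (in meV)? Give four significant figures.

k_BT = 0.08617 × 256 K = 22.0595 meV.
Eᵢ/kT = 0, 1.54129, 2.00367, 2.04447.
Z = Σ e^(−Eᵢ/kT) = e^(−0) + e^(−1.54129) + e^(−2.00367) + e^(−2.04447) = 1.00000 + 0.214105 + 0.134840 + 0.129449 = 1.47839.
⟨E⟩ = Σ Eᵢ e^(−Eᵢ/kT) / Z = (0·1.00000 + 34.0·0.214105 + 44.2·0.134840 + 45.1·0.129449) / 1.47839 = 12.90 meV.

12.90 meV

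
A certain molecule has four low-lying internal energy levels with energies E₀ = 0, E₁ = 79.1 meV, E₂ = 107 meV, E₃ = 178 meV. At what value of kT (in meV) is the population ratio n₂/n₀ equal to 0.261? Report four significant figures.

n₂/n₀ = exp[−(E₂−E₀)/kT] = 0.261.
⇒ (E₂−E₀)/kT = ln(1/0.261) = ln(3.83142) = 1.34324.
kT = 107 meV / 1.34324 = 79.66 meV.

79.66 meV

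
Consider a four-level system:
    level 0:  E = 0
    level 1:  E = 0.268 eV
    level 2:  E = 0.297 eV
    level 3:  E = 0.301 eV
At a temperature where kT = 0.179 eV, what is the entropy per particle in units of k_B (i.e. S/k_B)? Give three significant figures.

Eᵢ/kT = 0, 1.4972, 1.6592, 1.6816.
Z = Σ e^(−Eᵢ/kT) = e^(−0) + e^(−1.4972) + e^(−1.6592) + e^(−1.6816) = 1.0000 + 0.22376 + 0.19029 + 0.18608 = 1.6001.
⟨E⟩ = Σ EᵢPᵢ = 0.10780 eV.
S/k_B = ln Z + ⟨E⟩/kT = ln(1.6001) + 0.10780/0.179 = 0.47007 + 0.60223 = 1.07.

1.07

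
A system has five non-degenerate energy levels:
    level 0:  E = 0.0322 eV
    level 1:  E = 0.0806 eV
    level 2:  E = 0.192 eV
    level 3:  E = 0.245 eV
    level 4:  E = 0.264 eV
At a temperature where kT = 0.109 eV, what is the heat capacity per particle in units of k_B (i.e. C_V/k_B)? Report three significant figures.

Eᵢ/kT = 0.29541, 0.73945, 1.7615, 2.2477, 2.4220.
Z = Σ e^(−Eᵢ/kT) = e^(−0.29541) + e^(−0.73945) + e^(−1.7615) + e^(−2.2477) + e^(−2.4220) = 0.74423 + 0.47738 + 0.17179 + 0.10564 + 0.088744 = 1.5878.
⟨E⟩ = 0.091154 eV, ⟨E²⟩ = 0.014317 eV².
C_V/k_B = (⟨E²⟩ − ⟨E⟩²)/(kT)² = (0.014317 − 0.0083091)/0.011881 = 0.506.

0.506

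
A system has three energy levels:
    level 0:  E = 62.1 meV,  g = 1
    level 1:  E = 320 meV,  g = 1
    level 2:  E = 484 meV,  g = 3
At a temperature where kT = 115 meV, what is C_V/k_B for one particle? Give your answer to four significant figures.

Eᵢ/kT = 0.540000, 2.78261, 4.20870.
Z = Σ gᵢe^(−Eᵢ/kT) = 1·e^(−0.540000) + 1·e^(−2.78261) + 3·e^(−4.20870) = 0.582748 + 0.0618768 + 0.0445970 = 0.689222.
⟨E⟩ = 112.553 meV, ⟨E²⟩ = 27611.7 meV².
C_V/k_B = (⟨E²⟩ − ⟨E⟩²)/(kT)² = (27611.7 − 12668.2)/13225.0 = 1.130.

1.130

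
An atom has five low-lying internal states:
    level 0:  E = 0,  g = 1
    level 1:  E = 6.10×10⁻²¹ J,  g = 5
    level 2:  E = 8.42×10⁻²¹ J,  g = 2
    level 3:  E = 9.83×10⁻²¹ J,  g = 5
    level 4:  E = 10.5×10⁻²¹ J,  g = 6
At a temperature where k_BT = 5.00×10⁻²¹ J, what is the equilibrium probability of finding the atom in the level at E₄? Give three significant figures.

0.172

Eᵢ/kT = 0, 1.2200, 1.6840, 1.9660, 2.1000.
Z = Σ gᵢe^(−Eᵢ/kT) = 1·e^(−0) + 5·e^(−1.2200) + 2·e^(−1.6840) + 5·e^(−1.9660) + 6·e^(−2.1000) = 1.0000 + 1.4762 + 0.37126 + 0.70008 + 0.73474 = 4.2823.
P₄ = g₄ e^(−E₄/kT) / Z = 0.73474/4.2823 = 0.172.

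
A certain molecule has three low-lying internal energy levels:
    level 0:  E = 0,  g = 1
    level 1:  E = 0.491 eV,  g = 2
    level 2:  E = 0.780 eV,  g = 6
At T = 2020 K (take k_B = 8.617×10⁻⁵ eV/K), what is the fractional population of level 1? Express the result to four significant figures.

0.1003

k_BT = 8.617×10⁻⁵ × 2020 K = 0.174063 eV.
Eᵢ/kT = 0, 2.82082, 4.48114.
Z = Σ gᵢe^(−Eᵢ/kT) = 1·e^(−0) + 2·e^(−2.82082) + 6·e^(−4.48114) = 1.00000 + 0.119114 + 0.0679230 = 1.18704.
P₁ = g₁ e^(−E₁/kT) / Z = 0.119114/1.18704 = 0.1003.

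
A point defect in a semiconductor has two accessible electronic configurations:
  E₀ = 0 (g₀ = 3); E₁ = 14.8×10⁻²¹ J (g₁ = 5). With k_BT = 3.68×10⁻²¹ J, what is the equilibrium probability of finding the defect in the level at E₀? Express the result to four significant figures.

Eᵢ/kT = 0, 4.02174.
Z = Σ gᵢe^(−Eᵢ/kT) = 3·e^(−0) + 5·e^(−4.02174) = 3.00000 + 0.0896088 = 3.08961.
P₀ = g₀ e^(−E₀/kT) / Z = 3.00000/3.08961 = 0.9710.

0.9710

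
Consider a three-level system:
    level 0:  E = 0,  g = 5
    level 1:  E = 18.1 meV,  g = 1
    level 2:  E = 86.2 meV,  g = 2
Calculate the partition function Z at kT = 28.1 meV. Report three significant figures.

Eᵢ/kT = 0, 0.64413, 3.0676.
Z = Σ gᵢe^(−Eᵢ/kT) = 5·e^(−0) + 1·e^(−0.64413) + 2·e^(−3.0676) = 5.0000 + 0.52512 + 0.093065 = 5.6182.

Z = 5.62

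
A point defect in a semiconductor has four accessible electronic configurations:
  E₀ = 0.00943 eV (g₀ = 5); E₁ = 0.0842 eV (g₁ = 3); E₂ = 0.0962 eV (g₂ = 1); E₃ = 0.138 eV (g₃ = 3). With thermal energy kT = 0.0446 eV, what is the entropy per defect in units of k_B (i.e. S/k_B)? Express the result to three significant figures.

Eᵢ/kT = 0.21143, 1.8879, 2.1570, 3.0942.
Z = Σ gᵢe^(−Eᵢ/kT) = 5·e^(−0.21143) + 3·e^(−1.8879) + 1·e^(−2.1570) + 3·e^(−3.0942) = 4.0471 + 0.45417 + 0.11567 + 0.13593 = 4.7529.
⟨E⟩ = Σ EᵢPᵢ = 0.022363 eV.
S/k_B = ln Z + ⟨E⟩/kT = ln(4.7529) + 0.022363/0.0446 = 1.5588 + 0.50141 = 2.06.

2.06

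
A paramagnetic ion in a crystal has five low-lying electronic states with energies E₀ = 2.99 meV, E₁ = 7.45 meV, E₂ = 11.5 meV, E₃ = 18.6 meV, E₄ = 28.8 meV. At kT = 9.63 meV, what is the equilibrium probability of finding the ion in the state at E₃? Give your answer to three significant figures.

Eᵢ/kT = 0.31049, 0.77362, 1.1942, 1.9315, 2.9907.
Z = Σ e^(−Eᵢ/kT) = e^(−0.31049) + e^(−0.77362) + e^(−1.1942) + e^(−1.9315) + e^(−2.9907) = 0.73309 + 0.46134 + 0.30295 + 0.14493 + 0.050252 = 1.6926.
P₃ = e^(−E₃/kT) / Z = 0.14493/1.6926 = 0.0856.

0.0856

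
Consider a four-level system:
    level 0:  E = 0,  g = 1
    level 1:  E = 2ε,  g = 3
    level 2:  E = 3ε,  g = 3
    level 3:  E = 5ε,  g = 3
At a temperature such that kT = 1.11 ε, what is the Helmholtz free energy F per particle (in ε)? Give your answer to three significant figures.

-0.608 ε

Eᵢ/kT = 0, 1.8018, 2.7027, 4.5045.
Z = Σ gᵢe^(−Eᵢ/kT) = 1·e^(−0) + 3·e^(−1.8018) + 3·e^(−2.7027) + 3·e^(−4.5045) = 1.0000 + 0.49500 + 0.20107 + 0.033177 = 1.7292.
F = −kT ln Z = −1.11 × ln(1.7292) = −1.11 × 0.54766 = -0.608 ε.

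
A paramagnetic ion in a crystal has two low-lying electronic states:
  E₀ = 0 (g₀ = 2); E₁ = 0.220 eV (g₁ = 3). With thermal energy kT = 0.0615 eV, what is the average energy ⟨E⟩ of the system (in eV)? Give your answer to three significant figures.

0.00885 eV

Eᵢ/kT = 0, 3.5772.
Z = Σ gᵢe^(−Eᵢ/kT) = 2·e^(−0) + 3·e^(−3.5772) = 2.0000 + 0.083862 = 2.0839.
⟨E⟩ = Σ Eᵢ gᵢe^(−Eᵢ/kT) / Z = (0·2.0000 + 0.220·0.083862) / 2.0839 = 0.00885 eV.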